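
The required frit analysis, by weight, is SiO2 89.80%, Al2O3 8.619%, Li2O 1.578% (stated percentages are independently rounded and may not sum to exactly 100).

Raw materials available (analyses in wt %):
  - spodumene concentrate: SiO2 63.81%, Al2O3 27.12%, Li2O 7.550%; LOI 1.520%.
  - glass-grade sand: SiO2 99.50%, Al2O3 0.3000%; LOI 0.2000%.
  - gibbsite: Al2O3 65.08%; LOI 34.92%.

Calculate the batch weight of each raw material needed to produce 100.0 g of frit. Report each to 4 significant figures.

Each numeric step holds exact precision from first step to last. The intermediate values are shown with 4-significant-figure rounding across the worked steps. Each reported value is rounded exactly once. Derived quantities are carried from the batch weights per 100.0 g of glass at full precision (glass mass, LOI, totals, the three compositions, the yield) exactly as shown in either problem or answer.
Target masses of each oxide per 100.0 g frit:
  SiO2: 89.80% × 100.0 = 89.80 g
  Al2O3: 8.619% × 100.0 = 8.619 g
  Li2O: 1.578% × 100.0 = 1.578 g
A balance pass over the oxides, on the weights just shown, under the basis named above (oxide sums agree with the targets up to rounding of the answer):
  SiO2: 20.90·0.6381 + 76.85·0.9950 = 89.80 g (target 89.80 g)
  Al2O3: 20.90·0.2712 + 76.85·0.003000 + 4.180·0.6508 = 8.619 g (target 8.619 g)
  Li2O: 20.90·0.07550 = 1.578 g (target 1.578 g)
Consistency of the glass mass: batch Σ − ignition loss = 100.0 g (the Σ of target masses is 100.0 g; the stated basis being 100.0 g — rounding explains the deltas).
Total batch = Σ batch = 101.9 g; Σ batch·LOI gives LOI loss = 1.931 g; yield, glass over the total, = 98.11%.

Batch per 100.0 g frit:
  spodumene concentrate: 20.90 g
  glass-grade sand: 76.85 g
  gibbsite: 4.180 g
Total batch = 101.9 g; LOI loss = 1.931 g; yield = 98.11%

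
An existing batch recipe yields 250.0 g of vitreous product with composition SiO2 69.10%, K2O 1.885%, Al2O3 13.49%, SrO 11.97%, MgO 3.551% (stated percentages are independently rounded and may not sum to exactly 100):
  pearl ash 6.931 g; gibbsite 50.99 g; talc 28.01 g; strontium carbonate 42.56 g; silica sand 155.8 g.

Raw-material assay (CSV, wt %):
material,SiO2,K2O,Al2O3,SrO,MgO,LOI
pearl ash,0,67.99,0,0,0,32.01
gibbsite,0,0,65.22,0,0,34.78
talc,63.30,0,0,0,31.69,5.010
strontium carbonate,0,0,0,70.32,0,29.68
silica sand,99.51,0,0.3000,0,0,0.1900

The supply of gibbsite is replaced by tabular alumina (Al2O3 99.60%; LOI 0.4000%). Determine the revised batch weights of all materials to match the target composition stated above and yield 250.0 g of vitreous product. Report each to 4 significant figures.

Revised batch per 250.0 g vitreous product:
  pearl ash: 6.931 g
  tabular alumina: 33.39 g
  talc: 28.01 g
  strontium carbonate: 42.56 g
  silica sand: 155.8 g
Total batch = 266.7 g; LOI loss = 16.68 g

All internal work holds full float precision in every operation; intermediates are printed rounded to four significant figures at each printed step; a single rounding produces each reported result; the derived quantities, including ignition loss, the yield, glass mass, the five compositions, totals, are re-derived from the weighed amounts for 250.0 g of glass in full float precision, exactly as shown in question or answer.
Per-oxide target masses for 250.0 g vitreous product:
  SiO2: 69.10% × 250.0 = 172.8 g
  K2O: 1.885% × 250.0 = 4.712 g
  Al2O3: 13.49% × 250.0 = 33.72 g
  SrO: 11.97% × 250.0 = 29.92 g
  MgO: 3.551% × 250.0 = 8.878 g
Checking each oxide sum given the weights on record, per the basis as stated (every target is met by its sum within answer rounding):
  SiO2: 28.01·0.6330 + 155.8·0.9951 = 172.8 g (target 172.8 g)
  K2O: 6.931·0.6799 = 4.712 g (target 4.712 g)
  Al2O3: 33.39·0.9960 + 155.8·0.003000 = 33.72 g (target 33.72 g)
  SrO: 42.56·0.7032 = 29.93 g (target 29.92 g)
  MgO: 28.01·0.3169 = 8.876 g (target 8.878 g)
Glass mass check: total charge less LOI = 250.0 g (per-oxide target masses sum to 250.0 g; against the stated basis, 250.0 g — differing by rounding only).
Adding the batch up: Σ batch = 266.7 g; the LOI term Σ batch·LOI equals 16.68 g; yield, glass over the total, = 93.74%.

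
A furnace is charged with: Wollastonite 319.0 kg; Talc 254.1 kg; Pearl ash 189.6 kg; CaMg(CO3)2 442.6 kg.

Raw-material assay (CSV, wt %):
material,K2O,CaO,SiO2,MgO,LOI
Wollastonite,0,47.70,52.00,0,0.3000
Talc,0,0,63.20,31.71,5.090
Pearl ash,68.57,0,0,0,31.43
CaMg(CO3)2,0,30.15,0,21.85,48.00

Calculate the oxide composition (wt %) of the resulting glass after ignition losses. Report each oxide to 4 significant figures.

Rounding to four significant figures extends to each in-between result as shown. The whole derivation runs at full precision from start to finish; every reported figure receives exactly one rounding — the derived quantities, including four oxide percentages, the totals, glass mass, ignition loss, the yield, are recomputed from the batch weights at 919.4 kg of glass in full float precision as given in question or answer.
Oxide-by-oxide delivered mass:
  K2O: 189.6·0.6857 = 130.0 kg
  CaO: 319.0·0.4770 + 442.6·0.3015 = 285.6 kg
  SiO2: 319.0·0.5200 + 254.1·0.6320 = 326.5 kg
  MgO: 254.1·0.3171 + 442.6·0.2185 = 177.3 kg
LOI: 319.0·0.003000 + 254.1·0.05090 + 189.6·0.3143 + 442.6·0.4800 = 285.9 kg
batch − LOI leaves glass = 1205 − 285.9 = 919.4 kg (matching Σ of the oxides)
wt % = oxide mass / glass mass × 100

Glass mass = 919.4 kg (batch 1205 − LOI 285.9).
Composition: K2O 14.14%, CaO 31.07%, SiO2 35.51%, MgO 19.28%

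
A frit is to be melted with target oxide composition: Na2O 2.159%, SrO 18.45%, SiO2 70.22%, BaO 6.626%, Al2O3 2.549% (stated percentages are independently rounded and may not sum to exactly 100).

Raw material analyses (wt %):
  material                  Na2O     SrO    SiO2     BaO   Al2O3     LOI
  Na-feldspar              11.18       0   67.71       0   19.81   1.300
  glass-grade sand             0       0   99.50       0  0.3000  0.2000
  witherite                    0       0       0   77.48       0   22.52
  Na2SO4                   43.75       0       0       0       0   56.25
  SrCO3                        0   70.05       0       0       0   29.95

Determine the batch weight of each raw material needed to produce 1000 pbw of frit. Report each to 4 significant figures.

Batch per 1000 pbw frit:
  Na-feldspar: 119.2 pbw
  glass-grade sand: 624.6 pbw
  witherite: 85.52 pbw
  Na2SO4: 18.88 pbw
  SrCO3: 263.4 pbw
Total batch = 1112 pbw; LOI loss = 111.6 pbw; yield = 89.96%

The whole derivation carries full float precision at each step — mid-chain values appear rounded off to 4 significant digits on the page; exactly one rounding goes into every reported number — the derived quantities (the yield, LOI, glass mass, the five compositions, the totals) are carried starting from the weights at 1000 pbw of glass in full precision, exactly as printed in the problem or the answer.
The oxide mass targets at 1000 pbw frit:
  Na2O: 2.159% × 1000 = 21.59 pbw
  SrO: 18.45% × 1000 = 184.5 pbw
  SiO2: 70.22% × 1000 = 702.2 pbw
  BaO: 6.626% × 1000 = 66.26 pbw
  Al2O3: 2.549% × 1000 = 25.49 pbw
A balance pass over the oxides, with the batch weights as given, versus the basis set out (target by target, the sums agree once rounding is allowed for):
  Na2O: 119.2·0.1118 + 18.88·0.4375 = 21.59 pbw (target 21.59 pbw)
  SrO: 263.4·0.7005 = 184.5 pbw (target 184.5 pbw)
  SiO2: 119.2·0.6771 + 624.6·0.9950 = 702.2 pbw (target 702.2 pbw)
  BaO: 85.52·0.7748 = 66.26 pbw (target 66.26 pbw)
  Al2O3: 119.2·0.1981 + 624.6·0.003000 = 25.49 pbw (target 25.49 pbw)
Consistency of the glass mass: whole batch net of LOI = 1000 pbw (targets for the oxides total 1000 pbw; the stated basis being 1000 pbw — rounding explains the deltas).
Batch total: Σ batch = 1112 pbw; ignition loss, Σ(batch × LOI) = 111.6 pbw; yield: glass divided by total = 89.96%.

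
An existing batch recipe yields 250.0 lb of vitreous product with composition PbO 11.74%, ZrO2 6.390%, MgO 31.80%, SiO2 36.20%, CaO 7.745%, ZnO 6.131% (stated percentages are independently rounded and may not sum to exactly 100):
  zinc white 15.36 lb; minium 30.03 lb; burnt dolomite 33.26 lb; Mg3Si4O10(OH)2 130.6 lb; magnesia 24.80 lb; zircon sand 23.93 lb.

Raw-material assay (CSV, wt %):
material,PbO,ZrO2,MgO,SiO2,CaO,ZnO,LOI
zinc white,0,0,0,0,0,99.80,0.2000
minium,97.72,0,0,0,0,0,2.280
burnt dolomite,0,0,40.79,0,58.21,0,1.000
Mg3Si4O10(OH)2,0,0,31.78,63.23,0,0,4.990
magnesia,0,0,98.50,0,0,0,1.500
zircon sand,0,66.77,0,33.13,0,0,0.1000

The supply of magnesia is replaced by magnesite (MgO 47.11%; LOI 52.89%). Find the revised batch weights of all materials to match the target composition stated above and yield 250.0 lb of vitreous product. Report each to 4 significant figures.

Revised batch per 250.0 lb vitreous product:
  zinc white: 15.36 lb
  minium: 30.03 lb
  burnt dolomite: 33.26 lb
  Mg3Si4O10(OH)2: 130.6 lb
  magnesite: 51.86 lb
  zircon sand: 23.93 lb
Total batch = 285.0 lb; LOI loss = 35.02 lb

Mid-chain values are rounded off to 4 significant figures when displayed. All arithmetic runs at full float precision at every stage. Every reported value is rounded a single time; derived quantities (the yield, the six compositions, the totals, LOI, glass mass) are re-derived from the weighed amounts on 250.0 lb of glass in full float precision, as given in the problem or answer text.
Oxide mass targets, per 250.0 lb vitreous product:
  PbO: 11.74% × 250.0 = 29.35 lb
  ZrO2: 6.390% × 250.0 = 15.98 lb
  MgO: 31.80% × 250.0 = 79.50 lb
  SiO2: 36.20% × 250.0 = 90.50 lb
  CaO: 7.745% × 250.0 = 19.36 lb
  ZnO: 6.131% × 250.0 = 15.33 lb
Per-oxide balance check on the weights just shown, at the basis given (delivered sums recover each target modulo rounding of the values):
  PbO: 30.03·0.9772 = 29.35 lb (target 29.35 lb)
  ZrO2: 23.93·0.6677 = 15.98 lb (target 15.98 lb)
  MgO: 33.26·0.4079 + 130.6·0.3178 + 51.86·0.4711 = 79.50 lb (target 79.50 lb)
  SiO2: 130.6·0.6323 + 23.93·0.3313 = 90.51 lb (target 90.50 lb)
  CaO: 33.26·0.5821 = 19.36 lb (target 19.36 lb)
  ZnO: 15.36·0.9980 = 15.33 lb (target 15.33 lb)
Glass-mass closure: total charge less LOI = 250.0 lb (per-oxide target masses sum to 250.0 lb; basis as stated: 250.0 lb — deltas are rounding alone).
Adding the batch up: Σ batch = 285.0 lb; loss to ignition Σ batch·LOI = 35.02 lb; yield = glass ÷ total batch = 87.71%.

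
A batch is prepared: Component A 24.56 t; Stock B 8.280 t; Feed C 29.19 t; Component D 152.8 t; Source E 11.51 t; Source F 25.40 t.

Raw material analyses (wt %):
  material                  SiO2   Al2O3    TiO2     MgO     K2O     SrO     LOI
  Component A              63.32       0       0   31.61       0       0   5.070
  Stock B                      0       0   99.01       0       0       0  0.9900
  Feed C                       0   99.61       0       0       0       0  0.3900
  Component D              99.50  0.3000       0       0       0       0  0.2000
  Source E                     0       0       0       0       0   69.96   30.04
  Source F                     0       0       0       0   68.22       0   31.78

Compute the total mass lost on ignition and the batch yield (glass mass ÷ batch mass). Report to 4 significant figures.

LOI loss = 13.28 t; glass = 238.5 t; yield = 94.73%

Each numeric step maintains full precision at all times; mid-chain values are printed, with 4-significant-digit rounding, alongside each step — exactly one rounding is applied to every reported result — derived quantities are re-derived at full precision (ignition loss, the six compositions, the yield, glass mass, the totals) starting from the weights per 238.5 t of glass as written in question or answer.
Ignition loss by material:
  Component A: 24.56 × 0.05070 = 1.245 t
  Stock B: 8.280 × 0.009900 = 0.08197 t
  Feed C: 29.19 × 0.003900 = 0.1138 t
  Component D: 152.8 × 0.002000 = 0.3056 t
  Source E: 11.51 × 0.3004 = 3.458 t
  Source F: 25.40 × 0.3178 = 8.072 t
Total LOI = 13.28 t
Glass = batch − LOI = 251.7 − 13.28 = 238.5 t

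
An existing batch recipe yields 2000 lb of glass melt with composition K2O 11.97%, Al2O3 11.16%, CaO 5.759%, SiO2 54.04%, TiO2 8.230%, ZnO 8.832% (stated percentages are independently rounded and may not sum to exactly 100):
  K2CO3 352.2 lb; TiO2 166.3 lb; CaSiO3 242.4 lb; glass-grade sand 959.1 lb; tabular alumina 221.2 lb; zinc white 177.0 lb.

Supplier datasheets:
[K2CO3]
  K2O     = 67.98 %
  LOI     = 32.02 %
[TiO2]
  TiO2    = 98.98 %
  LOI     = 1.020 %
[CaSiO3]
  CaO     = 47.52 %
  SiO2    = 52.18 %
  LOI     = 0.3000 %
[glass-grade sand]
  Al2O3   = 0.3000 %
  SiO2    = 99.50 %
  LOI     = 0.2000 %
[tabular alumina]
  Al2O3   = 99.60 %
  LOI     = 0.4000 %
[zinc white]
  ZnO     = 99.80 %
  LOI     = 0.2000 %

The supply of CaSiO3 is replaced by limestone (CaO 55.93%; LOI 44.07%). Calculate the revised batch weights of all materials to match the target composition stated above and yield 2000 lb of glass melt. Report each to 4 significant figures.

Revised batch per 2000 lb glass melt:
  K2CO3: 352.2 lb
  TiO2: 166.3 lb
  limestone: 205.9 lb
  glass-grade sand: 1086 lb
  tabular alumina: 220.8 lb
  zinc white: 177.0 lb
Total batch = 2208 lb; LOI loss = 208.6 lb

The intermediate values are displayed, rounded to 4 significant digits, across the worked steps; all internal work keeps exact precision at all times. A single rounding yields every reported number. All derived quantities (net glass mass, totals, six oxide percentages, LOI, the yield) are recomputed at full precision from the weighed amounts per 2000 lb of glass as set out in either problem or answer.
Per-oxide target masses for 2000 lb glass melt:
  K2O: 11.97% × 2000 = 239.4 lb
  Al2O3: 11.16% × 2000 = 223.2 lb
  CaO: 5.759% × 2000 = 115.2 lb
  SiO2: 54.04% × 2000 = 1081 lb
  TiO2: 8.230% × 2000 = 164.6 lb
  ZnO: 8.832% × 2000 = 176.6 lb
Per-oxide balance check from the weights as reported, for the quoted basis mass (sum by sum, the targets are met within answer rounding):
  K2O: 352.2·0.6798 = 239.4 lb (target 239.4 lb)
  Al2O3: 1086·0.003000 + 220.8·0.9960 = 223.2 lb (target 223.2 lb)
  CaO: 205.9·0.5593 = 115.2 lb (target 115.2 lb)
  SiO2: 1086·0.9950 = 1081 lb (target 1081 lb)
  TiO2: 166.3·0.9898 = 164.6 lb (target 164.6 lb)
  ZnO: 177.0·0.9980 = 176.6 lb (target 176.6 lb)
Glass-mass closure: total charge less LOI = 2000 lb (targets for the oxides total 2000 lb; with the basis standing at 2000 lb — any gap is answer rounding).
Summing the batch: Σ batch = 2208 lb; ignition loss, Σ(batch × LOI) = 208.6 lb; yield, glass over the total, = 90.55%.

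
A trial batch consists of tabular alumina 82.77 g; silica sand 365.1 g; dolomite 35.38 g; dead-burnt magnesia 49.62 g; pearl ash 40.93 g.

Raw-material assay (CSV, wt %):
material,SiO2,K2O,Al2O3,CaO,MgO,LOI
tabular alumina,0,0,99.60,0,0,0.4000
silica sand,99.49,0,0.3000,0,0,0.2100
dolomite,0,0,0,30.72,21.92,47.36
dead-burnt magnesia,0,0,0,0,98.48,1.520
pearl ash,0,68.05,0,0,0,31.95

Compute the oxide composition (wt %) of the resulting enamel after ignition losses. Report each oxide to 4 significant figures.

Glass mass = 542.1 g (batch 573.8 − LOI 31.69).
Composition: SiO2 67.00%, K2O 5.138%, Al2O3 15.41%, CaO 2.005%, MgO 10.44%

Values along the way are displayed (rounded to four significant digits) within the worked lines. The working math keeps full precision from first step to last. Each reported value includes exactly one rounding — derived quantities are computed in exact precision (five oxide percentages, the yield, totals, LOI, glass mass) starting from the weights per 542.1 g of glass precisely as stated by the question or the answer.
Oxide masses out of the charge:
  SiO2: 365.1·0.9949 = 363.2 g
  K2O: 40.93·0.6805 = 27.85 g
  Al2O3: 82.77·0.9960 + 365.1·0.003000 = 83.53 g
  CaO: 35.38·0.3072 = 10.87 g
  MgO: 35.38·0.2192 + 49.62·0.9848 = 56.62 g
LOI: 82.77·0.004000 + 365.1·0.002100 + 35.38·0.4736 + 49.62·0.01520 + 40.93·0.3195 = 31.69 g
The glass mass, total less LOI, = 573.8 − 31.69 = 542.1 g (consistent with Σ oxide mass)
oxide / glass × 100 gives the wt %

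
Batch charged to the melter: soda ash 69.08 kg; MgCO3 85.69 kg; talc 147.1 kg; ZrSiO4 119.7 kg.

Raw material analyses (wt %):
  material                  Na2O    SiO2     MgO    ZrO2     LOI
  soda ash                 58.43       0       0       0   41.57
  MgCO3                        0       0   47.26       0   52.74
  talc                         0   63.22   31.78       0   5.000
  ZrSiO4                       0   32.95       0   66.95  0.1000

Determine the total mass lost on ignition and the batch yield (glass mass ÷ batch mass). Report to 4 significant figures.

LOI loss = 81.38 kg; glass = 340.2 kg; yield = 80.69%

All arithmetic keeps full float precision in all steps. In-progress results are displayed (rounded to four significant figures) across the worked steps — each reported figure undergoes a single rounding; all derived quantities, including LOI, yield, glass mass, the four compositions, the totals, are re-derived from the batch weights at 340.2 kg of glass at full float precision as written in the problem or the answer.
Loss on ignition, line by line:
  soda ash: 69.08 × 0.4157 = 28.72 kg
  MgCO3: 85.69 × 0.5274 = 45.19 kg
  talc: 147.1 × 0.05000 = 7.355 kg
  ZrSiO4: 119.7 × 0.001000 = 0.1197 kg
Total LOI = 81.38 kg
Glass = batch − LOI = 421.6 − 81.38 = 340.2 kg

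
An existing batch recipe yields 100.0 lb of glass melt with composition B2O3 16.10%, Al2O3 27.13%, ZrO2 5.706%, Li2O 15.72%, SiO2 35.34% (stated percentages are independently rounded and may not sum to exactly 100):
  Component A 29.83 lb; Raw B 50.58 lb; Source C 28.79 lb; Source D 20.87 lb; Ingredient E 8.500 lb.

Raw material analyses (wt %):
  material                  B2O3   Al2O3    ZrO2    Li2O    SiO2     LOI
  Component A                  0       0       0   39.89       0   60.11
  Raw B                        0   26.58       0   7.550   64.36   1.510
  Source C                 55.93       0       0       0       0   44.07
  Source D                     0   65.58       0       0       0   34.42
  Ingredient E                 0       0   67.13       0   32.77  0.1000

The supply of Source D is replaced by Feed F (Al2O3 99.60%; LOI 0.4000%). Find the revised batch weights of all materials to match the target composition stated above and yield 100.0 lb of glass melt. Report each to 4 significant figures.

Revised batch per 100.0 lb glass melt:
  Component A: 29.83 lb
  Raw B: 50.58 lb
  Source C: 28.79 lb
  Feed F: 13.74 lb
  Ingredient E: 8.500 lb
Total batch = 131.4 lb; LOI loss = 31.45 lb

Intermediates are rounded off to 4 significant digits when displayed. Each numeric step carries full float precision from start to finish — each reported result undergoes a single rounding; the derived quantities (ignition loss, totals, five oxide percentages, glass mass, yield) are carried at full precision using the weight values per 100.0 lb of glass exactly as printed in question or answer.
Target oxide masses per 100.0 lb glass melt:
  B2O3: 16.10% × 100.0 = 16.10 lb
  Al2O3: 27.13% × 100.0 = 27.13 lb
  ZrO2: 5.706% × 100.0 = 5.706 lb
  Li2O: 15.72% × 100.0 = 15.72 lb
  SiO2: 35.34% × 100.0 = 35.34 lb
Sums-versus-targets review on the weights just shown, against the basis in use (sum by sum, the targets are met net of answer rounding effects):
  B2O3: 28.79·0.5593 = 16.10 lb (target 16.10 lb)
  Al2O3: 50.58·0.2658 + 13.74·0.9960 = 27.13 lb (target 27.13 lb)
  ZrO2: 8.500·0.6713 = 5.706 lb (target 5.706 lb)
  Li2O: 29.83·0.3989 + 50.58·0.07550 = 15.72 lb (target 15.72 lb)
  SiO2: 50.58·0.6436 + 8.500·0.3277 = 35.34 lb (target 35.34 lb)
Mass balance on the glass: Σ batch − LOI loss = 99.99 lb (targets for the oxides total 100.0 lb; versus the stated basis of 100.0 lb — deltas are rounding alone).
Total batch = Σ batch = 131.4 lb; loss to ignition Σ batch·LOI = 31.45 lb; glass ÷ batch gives a yield of 76.08%.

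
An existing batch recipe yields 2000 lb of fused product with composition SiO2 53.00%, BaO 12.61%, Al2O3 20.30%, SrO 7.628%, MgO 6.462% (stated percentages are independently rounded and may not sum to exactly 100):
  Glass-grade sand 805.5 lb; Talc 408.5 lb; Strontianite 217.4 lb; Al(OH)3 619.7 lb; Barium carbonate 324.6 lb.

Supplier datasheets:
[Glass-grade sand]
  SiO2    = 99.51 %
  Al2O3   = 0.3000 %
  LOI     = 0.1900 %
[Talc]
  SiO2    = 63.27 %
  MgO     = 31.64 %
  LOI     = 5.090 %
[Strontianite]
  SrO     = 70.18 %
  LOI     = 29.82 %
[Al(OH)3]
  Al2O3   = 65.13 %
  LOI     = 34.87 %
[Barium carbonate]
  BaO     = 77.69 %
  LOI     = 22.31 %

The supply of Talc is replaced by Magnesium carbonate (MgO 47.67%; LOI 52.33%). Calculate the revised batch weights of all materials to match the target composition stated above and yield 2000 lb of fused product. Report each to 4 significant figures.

All internal work maintains exact precision through every step — values along the way appear rounded to 4 significant figures within the worked lines; exactly one rounding is applied to every reported value — all derived quantities are computed starting from the weights on 2000 lb of glass in exact precision (the five compositions, the totals, yield, LOI, net glass mass), as set out in the problem or answer text.
Target oxide masses per 2000 lb fused product:
  SiO2: 53.00% × 2000 = 1060 lb
  BaO: 12.61% × 2000 = 252.2 lb
  Al2O3: 20.30% × 2000 = 406.0 lb
  SrO: 7.628% × 2000 = 152.6 lb
  MgO: 6.462% × 2000 = 129.2 lb
Mass-balance tally per oxide on the weights just shown, against the basis in use (sums match the target masses within answer rounding):
  SiO2: 1065·0.9951 = 1060 lb (target 1060 lb)
  BaO: 324.6·0.7769 = 252.2 lb (target 252.2 lb)
  Al2O3: 1065·0.003000 + 618.5·0.6513 = 406.0 lb (target 406.0 lb)
  SrO: 217.4·0.7018 = 152.6 lb (target 152.6 lb)
  MgO: 271.1·0.4767 = 129.2 lb (target 129.2 lb)
The glass-mass cross-check: the batch minus its LOI: 2000 lb (oxide target masses add up to 2000 lb; versus the stated basis of 2000 lb — any gap is answer rounding).
Batch total: Σ batch = 2497 lb; LOI loss = Σ batch·LOI = 496.8 lb; glass ÷ batch gives a yield of 80.10%.

Revised batch per 2000 lb fused product:
  Glass-grade sand: 1065 lb
  Magnesium carbonate: 271.1 lb
  Strontianite: 217.4 lb
  Al(OH)3: 618.5 lb
  Barium carbonate: 324.6 lb
Total batch = 2497 lb; LOI loss = 496.8 lb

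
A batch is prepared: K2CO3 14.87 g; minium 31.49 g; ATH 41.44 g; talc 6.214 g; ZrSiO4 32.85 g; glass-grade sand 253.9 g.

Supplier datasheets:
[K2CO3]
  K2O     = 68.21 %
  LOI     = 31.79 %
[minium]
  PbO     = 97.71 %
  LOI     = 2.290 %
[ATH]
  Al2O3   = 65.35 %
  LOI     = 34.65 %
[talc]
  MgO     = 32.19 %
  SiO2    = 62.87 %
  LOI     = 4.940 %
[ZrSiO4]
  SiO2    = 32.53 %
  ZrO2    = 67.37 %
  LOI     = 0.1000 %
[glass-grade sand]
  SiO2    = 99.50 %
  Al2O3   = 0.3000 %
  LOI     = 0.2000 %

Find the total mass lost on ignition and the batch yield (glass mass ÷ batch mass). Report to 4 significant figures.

All internal work holds full precision end to end; working values appear, rounded to 4 significant figures, within the worked lines. Each reported result is rounded exactly once; all derived quantities are rebuilt from the weighed amounts for 360.1 g of glass at full float precision (the yield, totals, the six compositions, net glass mass, ignition loss), exactly as shown in the problem or answer text.
Per-material ignition loss:
  K2CO3: 14.87 × 0.3179 = 4.727 g
  minium: 31.49 × 0.02290 = 0.7211 g
  ATH: 41.44 × 0.3465 = 14.36 g
  talc: 6.214 × 0.04940 = 0.3070 g
  ZrSiO4: 32.85 × 0.001000 = 0.03285 g
  glass-grade sand: 253.9 × 0.002000 = 0.5078 g
Total LOI = 20.65 g
Glass = batch − LOI = 380.8 − 20.65 = 360.1 g

LOI loss = 20.65 g; glass = 360.1 g; yield = 94.58%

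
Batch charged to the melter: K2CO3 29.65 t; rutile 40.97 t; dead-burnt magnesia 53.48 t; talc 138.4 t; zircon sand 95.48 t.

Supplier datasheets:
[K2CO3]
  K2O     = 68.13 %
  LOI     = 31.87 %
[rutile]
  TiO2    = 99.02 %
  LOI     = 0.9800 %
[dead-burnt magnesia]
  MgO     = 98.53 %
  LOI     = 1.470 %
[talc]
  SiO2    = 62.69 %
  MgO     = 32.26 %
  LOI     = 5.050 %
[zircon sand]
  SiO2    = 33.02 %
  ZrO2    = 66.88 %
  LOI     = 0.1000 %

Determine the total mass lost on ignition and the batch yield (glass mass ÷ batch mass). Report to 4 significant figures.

Each numeric step maintains full float precision at every stage. Mid-chain values are printed, with 4-significant-digit rounding, on the page; a single rounding yields every reported result. Derived quantities, including yield, net glass mass, LOI, five oxide percentages, the totals, are computed starting from the weights on 340.3 t of glass in full precision exactly as printed in the question or the answer.
Per-material ignition loss:
  K2CO3: 29.65 × 0.3187 = 9.449 t
  rutile: 40.97 × 0.009800 = 0.4015 t
  dead-burnt magnesia: 53.48 × 0.01470 = 0.7862 t
  talc: 138.4 × 0.05050 = 6.989 t
  zircon sand: 95.48 × 0.001000 = 0.09548 t
Total LOI = 17.72 t
Glass = batch − LOI = 358.0 − 17.72 = 340.3 t

LOI loss = 17.72 t; glass = 340.3 t; yield = 95.05%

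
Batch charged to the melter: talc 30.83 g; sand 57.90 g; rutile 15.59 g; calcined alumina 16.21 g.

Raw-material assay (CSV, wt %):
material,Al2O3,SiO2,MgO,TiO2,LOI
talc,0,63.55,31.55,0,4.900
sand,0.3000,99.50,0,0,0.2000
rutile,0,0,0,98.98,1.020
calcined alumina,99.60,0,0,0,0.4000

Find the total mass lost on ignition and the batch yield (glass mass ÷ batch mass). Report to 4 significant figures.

LOI loss = 1.850 g; glass = 118.7 g; yield = 98.46%

The working math runs at full float precision in all steps — in-progress results are shown (rounded to four significant figures) when written out; each reported value includes exactly one rounding — derived quantities (four oxide percentages, glass mass, the yield, ignition loss, totals) are computed using the weight values on 118.7 g of glass in exact precision exactly as printed in the problem or answer text.
Ignition loss by material:
  talc: 30.83 × 0.04900 = 1.511 g
  sand: 57.90 × 0.002000 = 0.1158 g
  rutile: 15.59 × 0.01020 = 0.1590 g
  calcined alumina: 16.21 × 0.004000 = 0.06484 g
Total LOI = 1.850 g
Glass = batch − LOI = 120.5 − 1.850 = 118.7 g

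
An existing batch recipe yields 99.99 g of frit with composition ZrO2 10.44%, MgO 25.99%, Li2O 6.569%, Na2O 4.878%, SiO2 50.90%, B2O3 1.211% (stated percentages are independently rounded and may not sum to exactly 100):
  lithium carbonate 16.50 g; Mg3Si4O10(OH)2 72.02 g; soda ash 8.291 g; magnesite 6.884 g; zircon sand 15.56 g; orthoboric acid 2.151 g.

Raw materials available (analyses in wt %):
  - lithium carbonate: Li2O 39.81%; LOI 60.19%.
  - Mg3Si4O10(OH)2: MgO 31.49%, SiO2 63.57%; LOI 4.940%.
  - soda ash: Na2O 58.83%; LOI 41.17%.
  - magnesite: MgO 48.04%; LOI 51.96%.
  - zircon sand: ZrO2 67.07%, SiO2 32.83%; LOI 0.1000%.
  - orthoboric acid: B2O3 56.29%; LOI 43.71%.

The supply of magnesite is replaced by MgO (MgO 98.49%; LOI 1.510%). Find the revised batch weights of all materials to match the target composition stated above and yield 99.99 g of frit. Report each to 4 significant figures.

Revised batch per 99.99 g frit:
  lithium carbonate: 16.50 g
  Mg3Si4O10(OH)2: 72.02 g
  soda ash: 8.291 g
  MgO: 3.358 g
  zircon sand: 15.56 g
  orthoboric acid: 2.151 g
Total batch = 117.9 g; LOI loss = 17.91 g

Values along the way are shown, rounded to 4 significant digits, on the page. Each numeric step carries full precision end to end. A single rounding finalizes each reported result; the derived quantities are recomputed starting from the weights at 99.99 g of glass in full float precision (totals, net glass mass, the yield, the six compositions, LOI) as quoted within the problem or the answer.
The oxide mass targets at 99.99 g frit:
  ZrO2: 10.44% × 99.99 = 10.44 g
  MgO: 25.99% × 99.99 = 25.99 g
  Li2O: 6.569% × 99.99 = 6.568 g
  Na2O: 4.878% × 99.99 = 4.878 g
  SiO2: 50.90% × 99.99 = 50.89 g
  B2O3: 1.211% × 99.99 = 1.211 g
Oxide-by-oxide audit applying the batch weights above, relative to the basis at hand (each sum matches its target mass net of answer rounding effects):
  ZrO2: 15.56·0.6707 = 10.44 g (target 10.44 g)
  MgO: 72.02·0.3149 + 3.358·0.9849 = 25.99 g (target 25.99 g)
  Li2O: 16.50·0.3981 = 6.569 g (target 6.568 g)
  Na2O: 8.291·0.5883 = 4.878 g (target 4.878 g)
  SiO2: 72.02·0.6357 + 15.56·0.3283 = 50.89 g (target 50.89 g)
  B2O3: 2.151·0.5629 = 1.211 g (target 1.211 g)
Glass mass check: total batch − LOI = 99.97 g (per-oxide target masses sum to 99.98 g; with the basis standing at 99.99 g — rounding explains the deltas).
Whole-batch sum: Σ batch = 117.9 g; LOI removed, Σ of batch·LOI: 17.91 g; yield = glass ÷ total batch = 84.81%.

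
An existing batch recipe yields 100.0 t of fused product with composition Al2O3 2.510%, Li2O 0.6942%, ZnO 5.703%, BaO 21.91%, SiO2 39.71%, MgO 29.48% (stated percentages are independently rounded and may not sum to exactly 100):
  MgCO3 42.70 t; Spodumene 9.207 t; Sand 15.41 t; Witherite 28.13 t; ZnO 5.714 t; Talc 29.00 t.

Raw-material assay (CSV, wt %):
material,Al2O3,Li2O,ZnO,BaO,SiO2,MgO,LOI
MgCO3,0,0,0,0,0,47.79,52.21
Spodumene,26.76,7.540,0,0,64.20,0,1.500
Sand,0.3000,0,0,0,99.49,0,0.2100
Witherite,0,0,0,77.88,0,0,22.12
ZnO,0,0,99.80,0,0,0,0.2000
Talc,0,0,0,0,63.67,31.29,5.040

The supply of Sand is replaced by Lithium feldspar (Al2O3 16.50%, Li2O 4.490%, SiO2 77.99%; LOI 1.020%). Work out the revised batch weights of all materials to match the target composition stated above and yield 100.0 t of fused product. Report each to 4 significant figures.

Revised batch per 100.0 t fused product:
  MgCO3: 30.28 t
  Spodumene: 4.331 t
  Lithium feldspar: 8.188 t
  Witherite: 28.13 t
  ZnO: 5.714 t
  Talc: 47.97 t
Total batch = 124.6 t; LOI loss = 24.61 t

Every computation maintains full float precision from first step to last; working values appear rounded to 4 significant figures within the worked lines. A single rounding yields each reported result — all derived quantities (totals, net glass mass, the yield, ignition loss, the six compositions) are rebuilt in full float precision starting from the weights per 100.0 t of glass exactly as printed in the problem or answer text.
Oxide mass targets, per 100.0 t fused product:
  Al2O3: 2.510% × 100.0 = 2.510 t
  Li2O: 0.6942% × 100.0 = 0.6942 t
  ZnO: 5.703% × 100.0 = 5.703 t
  BaO: 21.91% × 100.0 = 21.91 t
  SiO2: 39.71% × 100.0 = 39.71 t
  MgO: 29.48% × 100.0 = 29.48 t
Checking each oxide sum using the reported weights, under the basis named above (every target is met by its sum modulo rounding of the values):
  Al2O3: 4.331·0.2676 + 8.188·0.1650 = 2.510 t (target 2.510 t)
  Li2O: 4.331·0.07540 + 8.188·0.04490 = 0.6942 t (target 0.6942 t)
  ZnO: 5.714·0.9980 = 5.703 t (target 5.703 t)
  BaO: 28.13·0.7788 = 21.91 t (target 21.91 t)
  SiO2: 4.331·0.6420 + 8.188·0.7799 + 47.97·0.6367 = 39.71 t (target 39.71 t)
  MgO: 30.28·0.4779 + 47.97·0.3129 = 29.48 t (target 29.48 t)
Glass-mass bookkeeping: Σ batch − LOI loss = 100.0 t (targets for the oxides total 100.0 t; versus the stated basis of 100.0 t — gaps are rounding artifacts).
Batch grand total — Σ batch = 124.6 t; ignition loss, Σ(batch × LOI) = 24.61 t; yield, glass over the total, = 80.25%.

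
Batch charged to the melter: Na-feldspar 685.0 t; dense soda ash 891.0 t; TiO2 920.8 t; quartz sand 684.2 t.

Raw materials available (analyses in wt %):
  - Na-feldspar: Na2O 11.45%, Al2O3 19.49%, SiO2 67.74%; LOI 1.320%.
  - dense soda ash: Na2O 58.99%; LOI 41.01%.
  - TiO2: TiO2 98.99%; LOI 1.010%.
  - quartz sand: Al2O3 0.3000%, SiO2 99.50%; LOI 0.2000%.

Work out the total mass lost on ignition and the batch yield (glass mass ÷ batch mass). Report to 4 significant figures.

LOI loss = 385.1 t; glass = 2796 t; yield = 87.89%

Intermediates are shown, with 4-significant-figure rounding, within the worked lines — all arithmetic runs at full precision in all steps; each reported figure takes a single rounding — derived quantities are recomputed from the batch weights at 2796 t of glass at full float precision (glass mass, the totals, yield, ignition loss, the four compositions), as set out in question or answer.
Each material's LOI contribution:
  Na-feldspar: 685.0 × 0.01320 = 9.042 t
  dense soda ash: 891.0 × 0.4101 = 365.4 t
  TiO2: 920.8 × 0.01010 = 9.300 t
  quartz sand: 684.2 × 0.002000 = 1.368 t
Total LOI = 385.1 t
Glass = batch − LOI = 3181 − 385.1 = 2796 t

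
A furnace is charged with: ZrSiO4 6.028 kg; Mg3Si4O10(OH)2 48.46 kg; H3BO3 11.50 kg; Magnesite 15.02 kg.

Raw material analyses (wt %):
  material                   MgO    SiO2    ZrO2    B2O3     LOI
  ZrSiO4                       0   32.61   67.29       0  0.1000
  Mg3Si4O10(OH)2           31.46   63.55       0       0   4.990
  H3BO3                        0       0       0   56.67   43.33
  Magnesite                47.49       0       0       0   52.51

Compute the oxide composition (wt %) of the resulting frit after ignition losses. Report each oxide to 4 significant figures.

Each numeric step runs at full float precision all the way through. In-progress results are shown, with 4-significant-digit rounding, in the working; every reported value carries a single rounding. The derived quantities are carried from the weighed amounts per 65.71 kg of glass in full precision (glass mass, the totals, the yield, the four compositions, ignition loss), as written in problem or answer.
Oxide masses out of the charge:
  MgO: 48.46·0.3146 + 15.02·0.4749 = 22.38 kg
  SiO2: 6.028·0.3261 + 48.46·0.6355 = 32.76 kg
  ZrO2: 6.028·0.6729 = 4.056 kg
  B2O3: 11.50·0.5667 = 6.517 kg
LOI: 6.028·0.001000 + 48.46·0.04990 + 11.50·0.4333 + 15.02·0.5251 = 15.29 kg
Glass mass = batch − LOI = 81.01 − 15.29 = 65.71 kg (the oxide masses sum to this)
wt % = 100 × oxide mass / glass mass

Glass mass = 65.71 kg (batch 81.01 − LOI 15.29).
Composition: MgO 34.05%, SiO2 49.86%, ZrO2 6.173%, B2O3 9.917%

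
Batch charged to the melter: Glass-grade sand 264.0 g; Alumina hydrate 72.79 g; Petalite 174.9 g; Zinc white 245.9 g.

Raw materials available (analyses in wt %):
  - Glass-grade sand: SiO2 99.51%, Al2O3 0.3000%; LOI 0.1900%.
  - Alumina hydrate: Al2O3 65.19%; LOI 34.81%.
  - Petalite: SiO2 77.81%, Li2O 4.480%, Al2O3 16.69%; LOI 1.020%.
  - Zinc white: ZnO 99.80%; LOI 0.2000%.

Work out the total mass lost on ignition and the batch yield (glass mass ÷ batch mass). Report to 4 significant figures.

LOI loss = 28.12 g; glass = 729.5 g; yield = 96.29%

Full precision is held through every step; intermediates are shown, with 4-significant-digit rounding, alongside each step — each reported number carries a single rounding; derived quantities, including the yield, glass mass, LOI, the four compositions, totals, are recomputed starting from the weights per 729.5 g of glass in exact precision, exactly as shown in the problem or answer text.
Material-by-material LOI:
  Glass-grade sand: 264.0 × 0.001900 = 0.5016 g
  Alumina hydrate: 72.79 × 0.3481 = 25.34 g
  Petalite: 174.9 × 0.01020 = 1.784 g
  Zinc white: 245.9 × 0.002000 = 0.4918 g
Total LOI = 28.12 g
Glass = batch − LOI = 757.6 − 28.12 = 729.5 g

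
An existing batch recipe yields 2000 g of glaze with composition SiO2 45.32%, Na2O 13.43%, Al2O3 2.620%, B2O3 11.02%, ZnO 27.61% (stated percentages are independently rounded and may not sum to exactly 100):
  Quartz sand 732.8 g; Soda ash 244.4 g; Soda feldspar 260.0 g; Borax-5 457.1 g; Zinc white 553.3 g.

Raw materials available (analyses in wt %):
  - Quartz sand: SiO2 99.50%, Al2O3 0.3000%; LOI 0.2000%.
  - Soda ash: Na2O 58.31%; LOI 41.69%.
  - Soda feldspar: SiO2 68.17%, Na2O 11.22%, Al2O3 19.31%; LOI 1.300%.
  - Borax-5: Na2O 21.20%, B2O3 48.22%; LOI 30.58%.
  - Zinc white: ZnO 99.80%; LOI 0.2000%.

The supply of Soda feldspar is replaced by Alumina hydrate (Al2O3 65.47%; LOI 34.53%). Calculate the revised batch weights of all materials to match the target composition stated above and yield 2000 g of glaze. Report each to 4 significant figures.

Rounding to 4 significant figures extends to each mid-chain value as shown; full precision is kept at each step; each reported figure receives exactly one rounding — derived quantities (the yield, net glass mass, the five compositions, LOI, totals) are recomputed using the weight values on 2000 g of glass in full float precision, as they appear in the question or the answer.
Oxide-by-oxide targets in 2000 g glaze:
  SiO2: 45.32% × 2000 = 906.4 g
  Na2O: 13.43% × 2000 = 268.6 g
  Al2O3: 2.620% × 2000 = 52.40 g
  B2O3: 11.02% × 2000 = 220.4 g
  ZnO: 27.61% × 2000 = 552.2 g
Checking each oxide sum working from each reported weight, for the quoted basis mass (delivered sums recover each target within answer rounding):
  SiO2: 911.0·0.9950 = 906.4 g (target 906.4 g)
  Na2O: 294.5·0.5831 + 457.1·0.2120 = 268.6 g (target 268.6 g)
  Al2O3: 911.0·0.003000 + 75.86·0.6547 = 52.40 g (target 52.40 g)
  B2O3: 457.1·0.4822 = 220.4 g (target 220.4 g)
  ZnO: 553.3·0.9980 = 552.2 g (target 552.2 g)
Glass-mass closure: batch Σ − ignition loss = 2000 g (targets for the oxides total 2000 g; stated basis 2000 g — deltas are rounding alone).
Whole-batch sum: Σ batch = 2292 g; Σ batch·LOI gives LOI loss = 291.7 g; yield: glass divided by total = 87.27%.

Revised batch per 2000 g glaze:
  Quartz sand: 911.0 g
  Soda ash: 294.5 g
  Alumina hydrate: 75.86 g
  Borax-5: 457.1 g
  Zinc white: 553.3 g
Total batch = 2292 g; LOI loss = 291.7 g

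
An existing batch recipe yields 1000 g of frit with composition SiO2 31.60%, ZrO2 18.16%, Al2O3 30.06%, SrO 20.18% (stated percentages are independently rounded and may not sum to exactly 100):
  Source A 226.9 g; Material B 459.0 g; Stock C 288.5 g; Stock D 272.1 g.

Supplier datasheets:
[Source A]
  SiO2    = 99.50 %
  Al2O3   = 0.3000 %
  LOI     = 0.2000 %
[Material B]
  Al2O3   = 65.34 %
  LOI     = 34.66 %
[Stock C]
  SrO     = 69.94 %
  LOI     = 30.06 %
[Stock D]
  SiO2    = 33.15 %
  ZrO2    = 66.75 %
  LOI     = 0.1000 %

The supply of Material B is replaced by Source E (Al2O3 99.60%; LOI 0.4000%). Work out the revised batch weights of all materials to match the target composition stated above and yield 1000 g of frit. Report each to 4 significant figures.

Values along the way are printed rounded to four significant figures on the page; the whole derivation holds full precision in every operation; each reported value sees exactly one rounding. Derived quantities, which include the yield, ignition loss, four oxide percentages, net glass mass, totals, are computed at exact precision, as quoted within the problem or answer text, from the batch weights per 1000 g of glass.
The oxide mass targets at 1000 g frit:
  SiO2: 31.60% × 1000 = 316.0 g
  ZrO2: 18.16% × 1000 = 181.6 g
  Al2O3: 30.06% × 1000 = 300.6 g
  SrO: 20.18% × 1000 = 201.8 g
Balance tally, oxide-wise, from the weights as reported, per the basis as stated (delivered sums recover each target exact up to rounding of places):
  SiO2: 226.9·0.9950 + 272.1·0.3315 = 316.0 g (target 316.0 g)
  ZrO2: 272.1·0.6675 = 181.6 g (target 181.6 g)
  Al2O3: 226.9·0.003000 + 301.1·0.9960 = 300.6 g (target 300.6 g)
  SrO: 288.5·0.6994 = 201.8 g (target 201.8 g)
The glass-mass cross-check: net batch after ignition = 999.9 g (the targets, summed, come to 1000 g; against the stated basis, 1000 g — any gap is answer rounding).
Whole-batch sum: Σ batch = 1089 g; LOI loss = Σ batch·LOI = 88.65 g; yield: glass divided by total = 91.86%.

Revised batch per 1000 g frit:
  Source A: 226.9 g
  Source E: 301.1 g
  Stock C: 288.5 g
  Stock D: 272.1 g
Total batch = 1089 g; LOI loss = 88.65 g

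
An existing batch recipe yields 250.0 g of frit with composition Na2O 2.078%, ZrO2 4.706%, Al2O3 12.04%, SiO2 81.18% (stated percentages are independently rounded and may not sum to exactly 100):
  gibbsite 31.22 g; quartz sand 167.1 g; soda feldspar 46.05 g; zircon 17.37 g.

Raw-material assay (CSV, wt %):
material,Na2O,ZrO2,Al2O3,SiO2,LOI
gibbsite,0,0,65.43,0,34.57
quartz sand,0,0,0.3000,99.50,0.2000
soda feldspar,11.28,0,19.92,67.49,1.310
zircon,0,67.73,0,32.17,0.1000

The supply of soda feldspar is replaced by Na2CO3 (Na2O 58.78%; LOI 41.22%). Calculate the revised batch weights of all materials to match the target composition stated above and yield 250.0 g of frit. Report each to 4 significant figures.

Revised batch per 250.0 g frit:
  gibbsite: 45.09 g
  quartz sand: 198.4 g
  Na2CO3: 8.838 g
  zircon: 17.37 g
Total batch = 269.7 g; LOI loss = 19.64 g

The intermediate values are shown (rounded to four significant figures) within the worked lines — every computation carries full float precision at every stage. Each reported figure takes a single rounding. Derived quantities are carried starting from the weights at 250.0 g of glass at full float precision (the totals, ignition loss, the yield, net glass mass, four oxide percentages) as set out in problem or answer.
Target masses of each oxide per 250.0 g frit:
  Na2O: 2.078% × 250.0 = 5.195 g
  ZrO2: 4.706% × 250.0 = 11.76 g
  Al2O3: 12.04% × 250.0 = 30.10 g
  SiO2: 81.18% × 250.0 = 203.0 g
Verifying the oxide balance from the weights as reported, against the basis in use (sum by sum, the targets are met given rounding of the digits):
  Na2O: 8.838·0.5878 = 5.195 g (target 5.195 g)
  ZrO2: 17.37·0.6773 = 11.76 g (target 11.76 g)
  Al2O3: 45.09·0.6543 + 198.4·0.003000 = 30.10 g (target 30.10 g)
  SiO2: 198.4·0.9950 + 17.37·0.3217 = 203.0 g (target 203.0 g)
Mass balance on the glass: the batch minus its LOI: 250.1 g (per-oxide target masses sum to 250.0 g; the stated basis being 250.0 g — a pure rounding effect).
Summing the batch: Σ batch = 269.7 g; LOI removed, Σ of batch·LOI: 19.64 g; yield: glass divided by total = 92.72%.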